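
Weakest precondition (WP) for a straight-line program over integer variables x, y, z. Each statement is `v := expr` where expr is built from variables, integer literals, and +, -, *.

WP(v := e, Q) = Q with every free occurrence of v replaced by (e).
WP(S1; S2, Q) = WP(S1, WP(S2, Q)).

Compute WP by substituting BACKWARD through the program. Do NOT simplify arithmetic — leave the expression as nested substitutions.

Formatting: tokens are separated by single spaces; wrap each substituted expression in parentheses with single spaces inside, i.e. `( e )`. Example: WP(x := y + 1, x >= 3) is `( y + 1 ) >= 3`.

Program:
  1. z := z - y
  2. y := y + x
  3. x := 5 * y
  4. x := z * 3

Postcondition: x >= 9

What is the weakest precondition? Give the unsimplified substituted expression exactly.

post: x >= 9
stmt 4: x := z * 3  -- replace 1 occurrence(s) of x with (z * 3)
  => ( z * 3 ) >= 9
stmt 3: x := 5 * y  -- replace 0 occurrence(s) of x with (5 * y)
  => ( z * 3 ) >= 9
stmt 2: y := y + x  -- replace 0 occurrence(s) of y with (y + x)
  => ( z * 3 ) >= 9
stmt 1: z := z - y  -- replace 1 occurrence(s) of z with (z - y)
  => ( ( z - y ) * 3 ) >= 9

Answer: ( ( z - y ) * 3 ) >= 9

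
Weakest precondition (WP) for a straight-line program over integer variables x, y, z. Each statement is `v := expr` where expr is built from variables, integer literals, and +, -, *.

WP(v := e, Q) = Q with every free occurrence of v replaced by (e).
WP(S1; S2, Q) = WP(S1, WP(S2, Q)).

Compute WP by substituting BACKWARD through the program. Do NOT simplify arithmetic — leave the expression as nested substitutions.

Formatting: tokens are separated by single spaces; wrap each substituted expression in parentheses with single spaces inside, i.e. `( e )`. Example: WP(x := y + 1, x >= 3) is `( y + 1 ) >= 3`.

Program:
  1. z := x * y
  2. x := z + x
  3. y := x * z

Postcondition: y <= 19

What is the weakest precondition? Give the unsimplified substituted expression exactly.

post: y <= 19
stmt 3: y := x * z  -- replace 1 occurrence(s) of y with (x * z)
  => ( x * z ) <= 19
stmt 2: x := z + x  -- replace 1 occurrence(s) of x with (z + x)
  => ( ( z + x ) * z ) <= 19
stmt 1: z := x * y  -- replace 2 occurrence(s) of z with (x * y)
  => ( ( ( x * y ) + x ) * ( x * y ) ) <= 19

Answer: ( ( ( x * y ) + x ) * ( x * y ) ) <= 19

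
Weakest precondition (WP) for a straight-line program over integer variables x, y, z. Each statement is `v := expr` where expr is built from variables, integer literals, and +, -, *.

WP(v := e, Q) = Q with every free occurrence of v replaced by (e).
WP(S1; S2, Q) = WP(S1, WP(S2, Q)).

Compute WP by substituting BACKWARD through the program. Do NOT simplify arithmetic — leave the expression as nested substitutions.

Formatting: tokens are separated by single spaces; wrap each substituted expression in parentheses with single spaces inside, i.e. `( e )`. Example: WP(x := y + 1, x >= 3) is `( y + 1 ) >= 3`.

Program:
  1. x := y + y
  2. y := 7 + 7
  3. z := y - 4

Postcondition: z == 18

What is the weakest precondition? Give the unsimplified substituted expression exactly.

post: z == 18
stmt 3: z := y - 4  -- replace 1 occurrence(s) of z with (y - 4)
  => ( y - 4 ) == 18
stmt 2: y := 7 + 7  -- replace 1 occurrence(s) of y with (7 + 7)
  => ( ( 7 + 7 ) - 4 ) == 18
stmt 1: x := y + y  -- replace 0 occurrence(s) of x with (y + y)
  => ( ( 7 + 7 ) - 4 ) == 18

Answer: ( ( 7 + 7 ) - 4 ) == 18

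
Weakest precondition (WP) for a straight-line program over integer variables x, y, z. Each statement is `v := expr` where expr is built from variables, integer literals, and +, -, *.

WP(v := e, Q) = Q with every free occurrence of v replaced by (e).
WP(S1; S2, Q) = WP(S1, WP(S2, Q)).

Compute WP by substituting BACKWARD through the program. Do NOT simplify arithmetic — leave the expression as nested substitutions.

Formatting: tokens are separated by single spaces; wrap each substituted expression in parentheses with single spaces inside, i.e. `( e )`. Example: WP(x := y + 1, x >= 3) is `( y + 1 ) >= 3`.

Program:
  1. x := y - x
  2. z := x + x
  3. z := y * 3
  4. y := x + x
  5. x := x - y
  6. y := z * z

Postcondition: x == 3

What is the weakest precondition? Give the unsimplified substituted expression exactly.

post: x == 3
stmt 6: y := z * z  -- replace 0 occurrence(s) of y with (z * z)
  => x == 3
stmt 5: x := x - y  -- replace 1 occurrence(s) of x with (x - y)
  => ( x - y ) == 3
stmt 4: y := x + x  -- replace 1 occurrence(s) of y with (x + x)
  => ( x - ( x + x ) ) == 3
stmt 3: z := y * 3  -- replace 0 occurrence(s) of z with (y * 3)
  => ( x - ( x + x ) ) == 3
stmt 2: z := x + x  -- replace 0 occurrence(s) of z with (x + x)
  => ( x - ( x + x ) ) == 3
stmt 1: x := y - x  -- replace 3 occurrence(s) of x with (y - x)
  => ( ( y - x ) - ( ( y - x ) + ( y - x ) ) ) == 3

Answer: ( ( y - x ) - ( ( y - x ) + ( y - x ) ) ) == 3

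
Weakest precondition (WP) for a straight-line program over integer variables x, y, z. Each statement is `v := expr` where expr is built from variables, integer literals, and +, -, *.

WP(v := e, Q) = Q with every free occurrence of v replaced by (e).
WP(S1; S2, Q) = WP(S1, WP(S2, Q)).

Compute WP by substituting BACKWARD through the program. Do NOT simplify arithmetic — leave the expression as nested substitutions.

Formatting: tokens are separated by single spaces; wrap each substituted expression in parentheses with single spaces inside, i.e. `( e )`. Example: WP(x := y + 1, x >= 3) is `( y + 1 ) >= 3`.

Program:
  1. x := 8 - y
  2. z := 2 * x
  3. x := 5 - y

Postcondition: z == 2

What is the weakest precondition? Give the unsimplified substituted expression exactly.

post: z == 2
stmt 3: x := 5 - y  -- replace 0 occurrence(s) of x with (5 - y)
  => z == 2
stmt 2: z := 2 * x  -- replace 1 occurrence(s) of z with (2 * x)
  => ( 2 * x ) == 2
stmt 1: x := 8 - y  -- replace 1 occurrence(s) of x with (8 - y)
  => ( 2 * ( 8 - y ) ) == 2

Answer: ( 2 * ( 8 - y ) ) == 2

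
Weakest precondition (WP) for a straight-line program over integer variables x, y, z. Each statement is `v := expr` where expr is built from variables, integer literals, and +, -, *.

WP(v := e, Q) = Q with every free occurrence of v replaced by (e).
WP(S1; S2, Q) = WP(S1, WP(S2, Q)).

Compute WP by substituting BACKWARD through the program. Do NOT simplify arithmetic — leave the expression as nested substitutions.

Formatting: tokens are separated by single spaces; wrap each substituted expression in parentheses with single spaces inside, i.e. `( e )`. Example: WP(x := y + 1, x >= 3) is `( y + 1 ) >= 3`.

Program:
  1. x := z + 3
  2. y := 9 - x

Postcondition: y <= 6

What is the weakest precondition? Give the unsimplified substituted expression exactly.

Answer: ( 9 - ( z + 3 ) ) <= 6

Derivation:
post: y <= 6
stmt 2: y := 9 - x  -- replace 1 occurrence(s) of y with (9 - x)
  => ( 9 - x ) <= 6
stmt 1: x := z + 3  -- replace 1 occurrence(s) of x with (z + 3)
  => ( 9 - ( z + 3 ) ) <= 6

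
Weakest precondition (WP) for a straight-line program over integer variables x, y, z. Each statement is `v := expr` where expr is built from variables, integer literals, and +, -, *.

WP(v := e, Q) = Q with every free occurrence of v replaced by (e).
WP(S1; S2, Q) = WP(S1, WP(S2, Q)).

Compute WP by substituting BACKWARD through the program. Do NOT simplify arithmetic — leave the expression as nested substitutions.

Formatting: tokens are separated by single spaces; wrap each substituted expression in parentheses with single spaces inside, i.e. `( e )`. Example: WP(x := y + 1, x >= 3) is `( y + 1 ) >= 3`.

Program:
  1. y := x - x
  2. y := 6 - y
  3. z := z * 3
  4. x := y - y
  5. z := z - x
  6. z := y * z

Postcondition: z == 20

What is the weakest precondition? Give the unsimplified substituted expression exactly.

Answer: ( ( 6 - ( x - x ) ) * ( ( z * 3 ) - ( ( 6 - ( x - x ) ) - ( 6 - ( x - x ) ) ) ) ) == 20

Derivation:
post: z == 20
stmt 6: z := y * z  -- replace 1 occurrence(s) of z with (y * z)
  => ( y * z ) == 20
stmt 5: z := z - x  -- replace 1 occurrence(s) of z with (z - x)
  => ( y * ( z - x ) ) == 20
stmt 4: x := y - y  -- replace 1 occurrence(s) of x with (y - y)
  => ( y * ( z - ( y - y ) ) ) == 20
stmt 3: z := z * 3  -- replace 1 occurrence(s) of z with (z * 3)
  => ( y * ( ( z * 3 ) - ( y - y ) ) ) == 20
stmt 2: y := 6 - y  -- replace 3 occurrence(s) of y with (6 - y)
  => ( ( 6 - y ) * ( ( z * 3 ) - ( ( 6 - y ) - ( 6 - y ) ) ) ) == 20
stmt 1: y := x - x  -- replace 3 occurrence(s) of y with (x - x)
  => ( ( 6 - ( x - x ) ) * ( ( z * 3 ) - ( ( 6 - ( x - x ) ) - ( 6 - ( x - x ) ) ) ) ) == 20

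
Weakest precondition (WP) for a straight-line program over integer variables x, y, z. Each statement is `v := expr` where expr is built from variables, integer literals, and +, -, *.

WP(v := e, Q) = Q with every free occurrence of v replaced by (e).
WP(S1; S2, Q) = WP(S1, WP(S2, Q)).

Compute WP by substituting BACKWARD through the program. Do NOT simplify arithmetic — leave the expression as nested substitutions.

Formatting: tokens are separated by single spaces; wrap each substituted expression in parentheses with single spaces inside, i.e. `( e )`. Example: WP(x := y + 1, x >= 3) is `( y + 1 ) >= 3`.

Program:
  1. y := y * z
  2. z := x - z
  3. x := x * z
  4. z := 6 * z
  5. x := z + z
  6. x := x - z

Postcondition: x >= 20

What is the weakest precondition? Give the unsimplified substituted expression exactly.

post: x >= 20
stmt 6: x := x - z  -- replace 1 occurrence(s) of x with (x - z)
  => ( x - z ) >= 20
stmt 5: x := z + z  -- replace 1 occurrence(s) of x with (z + z)
  => ( ( z + z ) - z ) >= 20
stmt 4: z := 6 * z  -- replace 3 occurrence(s) of z with (6 * z)
  => ( ( ( 6 * z ) + ( 6 * z ) ) - ( 6 * z ) ) >= 20
stmt 3: x := x * z  -- replace 0 occurrence(s) of x with (x * z)
  => ( ( ( 6 * z ) + ( 6 * z ) ) - ( 6 * z ) ) >= 20
stmt 2: z := x - z  -- replace 3 occurrence(s) of z with (x - z)
  => ( ( ( 6 * ( x - z ) ) + ( 6 * ( x - z ) ) ) - ( 6 * ( x - z ) ) ) >= 20
stmt 1: y := y * z  -- replace 0 occurrence(s) of y with (y * z)
  => ( ( ( 6 * ( x - z ) ) + ( 6 * ( x - z ) ) ) - ( 6 * ( x - z ) ) ) >= 20

Answer: ( ( ( 6 * ( x - z ) ) + ( 6 * ( x - z ) ) ) - ( 6 * ( x - z ) ) ) >= 20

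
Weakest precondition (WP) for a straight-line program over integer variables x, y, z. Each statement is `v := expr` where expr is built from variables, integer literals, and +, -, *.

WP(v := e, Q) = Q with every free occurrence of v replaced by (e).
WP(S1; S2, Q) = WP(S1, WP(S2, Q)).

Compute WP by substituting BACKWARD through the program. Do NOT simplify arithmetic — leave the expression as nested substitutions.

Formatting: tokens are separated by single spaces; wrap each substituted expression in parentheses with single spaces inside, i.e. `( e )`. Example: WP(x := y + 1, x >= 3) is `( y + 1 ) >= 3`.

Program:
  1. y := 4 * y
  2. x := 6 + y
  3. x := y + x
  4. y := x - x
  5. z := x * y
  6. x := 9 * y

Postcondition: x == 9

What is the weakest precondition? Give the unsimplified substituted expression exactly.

post: x == 9
stmt 6: x := 9 * y  -- replace 1 occurrence(s) of x with (9 * y)
  => ( 9 * y ) == 9
stmt 5: z := x * y  -- replace 0 occurrence(s) of z with (x * y)
  => ( 9 * y ) == 9
stmt 4: y := x - x  -- replace 1 occurrence(s) of y with (x - x)
  => ( 9 * ( x - x ) ) == 9
stmt 3: x := y + x  -- replace 2 occurrence(s) of x with (y + x)
  => ( 9 * ( ( y + x ) - ( y + x ) ) ) == 9
stmt 2: x := 6 + y  -- replace 2 occurrence(s) of x with (6 + y)
  => ( 9 * ( ( y + ( 6 + y ) ) - ( y + ( 6 + y ) ) ) ) == 9
stmt 1: y := 4 * y  -- replace 4 occurrence(s) of y with (4 * y)
  => ( 9 * ( ( ( 4 * y ) + ( 6 + ( 4 * y ) ) ) - ( ( 4 * y ) + ( 6 + ( 4 * y ) ) ) ) ) == 9

Answer: ( 9 * ( ( ( 4 * y ) + ( 6 + ( 4 * y ) ) ) - ( ( 4 * y ) + ( 6 + ( 4 * y ) ) ) ) ) == 9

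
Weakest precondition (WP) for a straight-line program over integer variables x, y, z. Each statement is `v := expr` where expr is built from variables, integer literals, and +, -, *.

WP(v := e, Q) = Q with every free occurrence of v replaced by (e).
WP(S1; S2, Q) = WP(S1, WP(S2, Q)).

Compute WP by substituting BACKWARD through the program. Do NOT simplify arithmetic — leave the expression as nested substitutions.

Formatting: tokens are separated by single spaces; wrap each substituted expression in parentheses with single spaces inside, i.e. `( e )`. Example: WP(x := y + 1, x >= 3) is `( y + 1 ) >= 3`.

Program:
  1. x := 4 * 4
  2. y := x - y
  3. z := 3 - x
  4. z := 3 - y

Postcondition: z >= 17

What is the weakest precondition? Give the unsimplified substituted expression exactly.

post: z >= 17
stmt 4: z := 3 - y  -- replace 1 occurrence(s) of z with (3 - y)
  => ( 3 - y ) >= 17
stmt 3: z := 3 - x  -- replace 0 occurrence(s) of z with (3 - x)
  => ( 3 - y ) >= 17
stmt 2: y := x - y  -- replace 1 occurrence(s) of y with (x - y)
  => ( 3 - ( x - y ) ) >= 17
stmt 1: x := 4 * 4  -- replace 1 occurrence(s) of x with (4 * 4)
  => ( 3 - ( ( 4 * 4 ) - y ) ) >= 17

Answer: ( 3 - ( ( 4 * 4 ) - y ) ) >= 17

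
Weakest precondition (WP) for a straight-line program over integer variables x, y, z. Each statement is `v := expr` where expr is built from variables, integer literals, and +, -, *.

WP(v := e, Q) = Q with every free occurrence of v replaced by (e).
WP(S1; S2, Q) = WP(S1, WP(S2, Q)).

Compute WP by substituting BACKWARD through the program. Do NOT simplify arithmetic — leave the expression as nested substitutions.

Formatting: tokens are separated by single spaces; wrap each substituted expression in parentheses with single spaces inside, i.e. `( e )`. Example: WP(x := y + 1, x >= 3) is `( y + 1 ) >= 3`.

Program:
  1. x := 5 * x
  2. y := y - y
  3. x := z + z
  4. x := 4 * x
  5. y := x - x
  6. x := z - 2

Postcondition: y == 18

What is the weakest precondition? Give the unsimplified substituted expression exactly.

post: y == 18
stmt 6: x := z - 2  -- replace 0 occurrence(s) of x with (z - 2)
  => y == 18
stmt 5: y := x - x  -- replace 1 occurrence(s) of y with (x - x)
  => ( x - x ) == 18
stmt 4: x := 4 * x  -- replace 2 occurrence(s) of x with (4 * x)
  => ( ( 4 * x ) - ( 4 * x ) ) == 18
stmt 3: x := z + z  -- replace 2 occurrence(s) of x with (z + z)
  => ( ( 4 * ( z + z ) ) - ( 4 * ( z + z ) ) ) == 18
stmt 2: y := y - y  -- replace 0 occurrence(s) of y with (y - y)
  => ( ( 4 * ( z + z ) ) - ( 4 * ( z + z ) ) ) == 18
stmt 1: x := 5 * x  -- replace 0 occurrence(s) of x with (5 * x)
  => ( ( 4 * ( z + z ) ) - ( 4 * ( z + z ) ) ) == 18

Answer: ( ( 4 * ( z + z ) ) - ( 4 * ( z + z ) ) ) == 18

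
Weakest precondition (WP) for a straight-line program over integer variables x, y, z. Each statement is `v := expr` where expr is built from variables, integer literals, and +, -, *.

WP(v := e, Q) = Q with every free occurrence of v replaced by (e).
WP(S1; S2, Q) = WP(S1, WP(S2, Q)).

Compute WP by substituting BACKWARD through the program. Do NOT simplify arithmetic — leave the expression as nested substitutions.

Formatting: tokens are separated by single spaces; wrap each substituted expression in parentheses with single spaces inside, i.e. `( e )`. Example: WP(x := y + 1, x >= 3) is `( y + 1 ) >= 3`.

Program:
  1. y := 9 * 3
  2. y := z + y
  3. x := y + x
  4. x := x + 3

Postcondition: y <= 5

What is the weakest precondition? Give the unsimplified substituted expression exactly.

post: y <= 5
stmt 4: x := x + 3  -- replace 0 occurrence(s) of x with (x + 3)
  => y <= 5
stmt 3: x := y + x  -- replace 0 occurrence(s) of x with (y + x)
  => y <= 5
stmt 2: y := z + y  -- replace 1 occurrence(s) of y with (z + y)
  => ( z + y ) <= 5
stmt 1: y := 9 * 3  -- replace 1 occurrence(s) of y with (9 * 3)
  => ( z + ( 9 * 3 ) ) <= 5

Answer: ( z + ( 9 * 3 ) ) <= 5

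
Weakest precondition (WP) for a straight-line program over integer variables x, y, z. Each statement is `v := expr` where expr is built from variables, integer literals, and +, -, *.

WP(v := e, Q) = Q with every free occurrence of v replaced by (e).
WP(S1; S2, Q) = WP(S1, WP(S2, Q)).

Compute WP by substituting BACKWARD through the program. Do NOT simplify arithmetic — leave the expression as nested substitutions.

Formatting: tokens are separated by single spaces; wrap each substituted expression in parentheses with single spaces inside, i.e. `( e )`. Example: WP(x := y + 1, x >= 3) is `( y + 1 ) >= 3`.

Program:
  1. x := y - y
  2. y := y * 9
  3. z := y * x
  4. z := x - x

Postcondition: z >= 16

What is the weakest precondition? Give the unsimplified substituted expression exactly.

post: z >= 16
stmt 4: z := x - x  -- replace 1 occurrence(s) of z with (x - x)
  => ( x - x ) >= 16
stmt 3: z := y * x  -- replace 0 occurrence(s) of z with (y * x)
  => ( x - x ) >= 16
stmt 2: y := y * 9  -- replace 0 occurrence(s) of y with (y * 9)
  => ( x - x ) >= 16
stmt 1: x := y - y  -- replace 2 occurrence(s) of x with (y - y)
  => ( ( y - y ) - ( y - y ) ) >= 16

Answer: ( ( y - y ) - ( y - y ) ) >= 16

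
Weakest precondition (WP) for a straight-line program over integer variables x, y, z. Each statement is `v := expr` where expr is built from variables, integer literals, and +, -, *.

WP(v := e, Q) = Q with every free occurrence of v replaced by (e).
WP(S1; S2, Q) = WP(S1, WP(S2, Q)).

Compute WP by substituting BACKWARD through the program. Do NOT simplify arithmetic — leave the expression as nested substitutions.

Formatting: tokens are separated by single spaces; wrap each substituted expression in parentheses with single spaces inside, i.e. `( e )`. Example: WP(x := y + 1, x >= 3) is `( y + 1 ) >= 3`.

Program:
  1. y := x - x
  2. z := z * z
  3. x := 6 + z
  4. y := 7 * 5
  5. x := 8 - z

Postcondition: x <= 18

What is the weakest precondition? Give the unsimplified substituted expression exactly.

post: x <= 18
stmt 5: x := 8 - z  -- replace 1 occurrence(s) of x with (8 - z)
  => ( 8 - z ) <= 18
stmt 4: y := 7 * 5  -- replace 0 occurrence(s) of y with (7 * 5)
  => ( 8 - z ) <= 18
stmt 3: x := 6 + z  -- replace 0 occurrence(s) of x with (6 + z)
  => ( 8 - z ) <= 18
stmt 2: z := z * z  -- replace 1 occurrence(s) of z with (z * z)
  => ( 8 - ( z * z ) ) <= 18
stmt 1: y := x - x  -- replace 0 occurrence(s) of y with (x - x)
  => ( 8 - ( z * z ) ) <= 18

Answer: ( 8 - ( z * z ) ) <= 18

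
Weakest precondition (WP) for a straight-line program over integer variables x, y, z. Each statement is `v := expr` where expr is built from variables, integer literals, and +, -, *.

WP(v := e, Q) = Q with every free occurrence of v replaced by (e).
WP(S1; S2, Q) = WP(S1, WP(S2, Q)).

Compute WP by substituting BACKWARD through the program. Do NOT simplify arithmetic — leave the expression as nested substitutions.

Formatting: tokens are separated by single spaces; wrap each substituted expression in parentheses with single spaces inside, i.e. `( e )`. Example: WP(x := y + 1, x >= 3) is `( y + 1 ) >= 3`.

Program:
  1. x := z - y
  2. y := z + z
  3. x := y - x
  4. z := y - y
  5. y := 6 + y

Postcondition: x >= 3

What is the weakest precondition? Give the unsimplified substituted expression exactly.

post: x >= 3
stmt 5: y := 6 + y  -- replace 0 occurrence(s) of y with (6 + y)
  => x >= 3
stmt 4: z := y - y  -- replace 0 occurrence(s) of z with (y - y)
  => x >= 3
stmt 3: x := y - x  -- replace 1 occurrence(s) of x with (y - x)
  => ( y - x ) >= 3
stmt 2: y := z + z  -- replace 1 occurrence(s) of y with (z + z)
  => ( ( z + z ) - x ) >= 3
stmt 1: x := z - y  -- replace 1 occurrence(s) of x with (z - y)
  => ( ( z + z ) - ( z - y ) ) >= 3

Answer: ( ( z + z ) - ( z - y ) ) >= 3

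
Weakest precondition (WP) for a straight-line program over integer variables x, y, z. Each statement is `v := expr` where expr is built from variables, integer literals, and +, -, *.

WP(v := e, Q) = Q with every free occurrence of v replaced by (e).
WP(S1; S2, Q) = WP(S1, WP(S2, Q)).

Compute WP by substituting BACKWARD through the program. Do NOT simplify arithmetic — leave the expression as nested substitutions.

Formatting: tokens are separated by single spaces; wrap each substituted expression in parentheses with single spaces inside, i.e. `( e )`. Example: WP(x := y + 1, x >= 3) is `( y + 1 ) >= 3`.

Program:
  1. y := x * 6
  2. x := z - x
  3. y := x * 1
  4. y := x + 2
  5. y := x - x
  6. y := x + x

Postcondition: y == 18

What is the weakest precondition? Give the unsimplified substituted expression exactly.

Answer: ( ( z - x ) + ( z - x ) ) == 18

Derivation:
post: y == 18
stmt 6: y := x + x  -- replace 1 occurrence(s) of y with (x + x)
  => ( x + x ) == 18
stmt 5: y := x - x  -- replace 0 occurrence(s) of y with (x - x)
  => ( x + x ) == 18
stmt 4: y := x + 2  -- replace 0 occurrence(s) of y with (x + 2)
  => ( x + x ) == 18
stmt 3: y := x * 1  -- replace 0 occurrence(s) of y with (x * 1)
  => ( x + x ) == 18
stmt 2: x := z - x  -- replace 2 occurrence(s) of x with (z - x)
  => ( ( z - x ) + ( z - x ) ) == 18
stmt 1: y := x * 6  -- replace 0 occurrence(s) of y with (x * 6)
  => ( ( z - x ) + ( z - x ) ) == 18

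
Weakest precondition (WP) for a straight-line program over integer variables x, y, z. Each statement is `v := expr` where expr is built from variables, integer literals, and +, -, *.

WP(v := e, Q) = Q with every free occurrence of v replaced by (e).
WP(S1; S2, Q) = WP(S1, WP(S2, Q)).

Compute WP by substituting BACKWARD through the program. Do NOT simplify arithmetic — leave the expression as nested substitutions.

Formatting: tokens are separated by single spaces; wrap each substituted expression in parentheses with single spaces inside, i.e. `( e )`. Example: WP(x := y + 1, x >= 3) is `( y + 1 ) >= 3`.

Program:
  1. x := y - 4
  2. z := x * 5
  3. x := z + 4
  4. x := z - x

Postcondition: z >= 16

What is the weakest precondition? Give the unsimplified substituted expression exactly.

Answer: ( ( y - 4 ) * 5 ) >= 16

Derivation:
post: z >= 16
stmt 4: x := z - x  -- replace 0 occurrence(s) of x with (z - x)
  => z >= 16
stmt 3: x := z + 4  -- replace 0 occurrence(s) of x with (z + 4)
  => z >= 16
stmt 2: z := x * 5  -- replace 1 occurrence(s) of z with (x * 5)
  => ( x * 5 ) >= 16
stmt 1: x := y - 4  -- replace 1 occurrence(s) of x with (y - 4)
  => ( ( y - 4 ) * 5 ) >= 16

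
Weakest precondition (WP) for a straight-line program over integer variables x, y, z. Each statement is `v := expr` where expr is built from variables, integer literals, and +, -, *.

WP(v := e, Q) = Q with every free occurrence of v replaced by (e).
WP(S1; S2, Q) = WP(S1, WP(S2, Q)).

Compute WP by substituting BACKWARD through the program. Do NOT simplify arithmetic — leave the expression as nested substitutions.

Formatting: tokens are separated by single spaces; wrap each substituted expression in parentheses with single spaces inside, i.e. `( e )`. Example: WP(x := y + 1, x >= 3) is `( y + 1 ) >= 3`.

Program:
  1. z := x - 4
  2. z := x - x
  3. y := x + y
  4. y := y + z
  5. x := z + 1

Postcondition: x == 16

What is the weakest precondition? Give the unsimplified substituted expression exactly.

post: x == 16
stmt 5: x := z + 1  -- replace 1 occurrence(s) of x with (z + 1)
  => ( z + 1 ) == 16
stmt 4: y := y + z  -- replace 0 occurrence(s) of y with (y + z)
  => ( z + 1 ) == 16
stmt 3: y := x + y  -- replace 0 occurrence(s) of y with (x + y)
  => ( z + 1 ) == 16
stmt 2: z := x - x  -- replace 1 occurrence(s) of z with (x - x)
  => ( ( x - x ) + 1 ) == 16
stmt 1: z := x - 4  -- replace 0 occurrence(s) of z with (x - 4)
  => ( ( x - x ) + 1 ) == 16

Answer: ( ( x - x ) + 1 ) == 16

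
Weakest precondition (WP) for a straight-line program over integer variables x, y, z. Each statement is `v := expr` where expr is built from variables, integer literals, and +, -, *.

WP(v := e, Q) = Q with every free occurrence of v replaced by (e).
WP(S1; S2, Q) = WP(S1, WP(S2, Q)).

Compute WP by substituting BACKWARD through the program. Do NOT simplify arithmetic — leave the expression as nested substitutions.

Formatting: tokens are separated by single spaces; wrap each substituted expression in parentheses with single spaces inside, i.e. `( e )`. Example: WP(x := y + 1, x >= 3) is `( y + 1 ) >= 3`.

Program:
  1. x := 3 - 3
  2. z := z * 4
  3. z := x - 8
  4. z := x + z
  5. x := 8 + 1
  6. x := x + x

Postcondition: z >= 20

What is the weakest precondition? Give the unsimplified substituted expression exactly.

Answer: ( ( 3 - 3 ) + ( ( 3 - 3 ) - 8 ) ) >= 20

Derivation:
post: z >= 20
stmt 6: x := x + x  -- replace 0 occurrence(s) of x with (x + x)
  => z >= 20
stmt 5: x := 8 + 1  -- replace 0 occurrence(s) of x with (8 + 1)
  => z >= 20
stmt 4: z := x + z  -- replace 1 occurrence(s) of z with (x + z)
  => ( x + z ) >= 20
stmt 3: z := x - 8  -- replace 1 occurrence(s) of z with (x - 8)
  => ( x + ( x - 8 ) ) >= 20
stmt 2: z := z * 4  -- replace 0 occurrence(s) of z with (z * 4)
  => ( x + ( x - 8 ) ) >= 20
stmt 1: x := 3 - 3  -- replace 2 occurrence(s) of x with (3 - 3)
  => ( ( 3 - 3 ) + ( ( 3 - 3 ) - 8 ) ) >= 20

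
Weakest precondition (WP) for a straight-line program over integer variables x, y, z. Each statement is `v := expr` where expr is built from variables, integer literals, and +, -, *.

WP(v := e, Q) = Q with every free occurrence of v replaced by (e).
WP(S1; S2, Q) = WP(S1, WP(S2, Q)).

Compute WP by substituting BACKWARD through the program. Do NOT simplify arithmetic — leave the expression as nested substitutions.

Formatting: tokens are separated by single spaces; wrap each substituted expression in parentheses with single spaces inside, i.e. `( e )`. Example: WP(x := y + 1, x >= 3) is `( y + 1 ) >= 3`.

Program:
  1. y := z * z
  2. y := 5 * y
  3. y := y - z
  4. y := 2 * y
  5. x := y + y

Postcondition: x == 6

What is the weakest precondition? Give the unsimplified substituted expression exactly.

Answer: ( ( 2 * ( ( 5 * ( z * z ) ) - z ) ) + ( 2 * ( ( 5 * ( z * z ) ) - z ) ) ) == 6

Derivation:
post: x == 6
stmt 5: x := y + y  -- replace 1 occurrence(s) of x with (y + y)
  => ( y + y ) == 6
stmt 4: y := 2 * y  -- replace 2 occurrence(s) of y with (2 * y)
  => ( ( 2 * y ) + ( 2 * y ) ) == 6
stmt 3: y := y - z  -- replace 2 occurrence(s) of y with (y - z)
  => ( ( 2 * ( y - z ) ) + ( 2 * ( y - z ) ) ) == 6
stmt 2: y := 5 * y  -- replace 2 occurrence(s) of y with (5 * y)
  => ( ( 2 * ( ( 5 * y ) - z ) ) + ( 2 * ( ( 5 * y ) - z ) ) ) == 6
stmt 1: y := z * z  -- replace 2 occurrence(s) of y with (z * z)
  => ( ( 2 * ( ( 5 * ( z * z ) ) - z ) ) + ( 2 * ( ( 5 * ( z * z ) ) - z ) ) ) == 6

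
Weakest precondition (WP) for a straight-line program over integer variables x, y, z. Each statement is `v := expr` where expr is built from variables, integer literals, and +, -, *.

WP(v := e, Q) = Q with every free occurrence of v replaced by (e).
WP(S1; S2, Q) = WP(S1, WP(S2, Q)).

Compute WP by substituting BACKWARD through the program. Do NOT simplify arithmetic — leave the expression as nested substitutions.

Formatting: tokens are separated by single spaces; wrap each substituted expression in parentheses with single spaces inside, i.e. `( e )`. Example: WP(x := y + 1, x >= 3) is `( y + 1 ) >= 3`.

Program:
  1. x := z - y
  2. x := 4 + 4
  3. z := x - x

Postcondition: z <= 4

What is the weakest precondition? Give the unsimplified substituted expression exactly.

Answer: ( ( 4 + 4 ) - ( 4 + 4 ) ) <= 4

Derivation:
post: z <= 4
stmt 3: z := x - x  -- replace 1 occurrence(s) of z with (x - x)
  => ( x - x ) <= 4
stmt 2: x := 4 + 4  -- replace 2 occurrence(s) of x with (4 + 4)
  => ( ( 4 + 4 ) - ( 4 + 4 ) ) <= 4
stmt 1: x := z - y  -- replace 0 occurrence(s) of x with (z - y)
  => ( ( 4 + 4 ) - ( 4 + 4 ) ) <= 4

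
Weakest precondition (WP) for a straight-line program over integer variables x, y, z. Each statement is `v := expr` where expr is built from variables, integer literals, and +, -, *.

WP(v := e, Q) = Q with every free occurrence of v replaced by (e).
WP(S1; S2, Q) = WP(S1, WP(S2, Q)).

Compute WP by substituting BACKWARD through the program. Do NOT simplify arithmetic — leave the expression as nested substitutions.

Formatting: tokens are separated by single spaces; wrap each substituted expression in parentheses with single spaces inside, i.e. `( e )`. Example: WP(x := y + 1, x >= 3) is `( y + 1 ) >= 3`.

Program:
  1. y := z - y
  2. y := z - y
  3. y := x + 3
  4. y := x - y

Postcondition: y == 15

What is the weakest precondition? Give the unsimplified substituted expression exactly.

post: y == 15
stmt 4: y := x - y  -- replace 1 occurrence(s) of y with (x - y)
  => ( x - y ) == 15
stmt 3: y := x + 3  -- replace 1 occurrence(s) of y with (x + 3)
  => ( x - ( x + 3 ) ) == 15
stmt 2: y := z - y  -- replace 0 occurrence(s) of y with (z - y)
  => ( x - ( x + 3 ) ) == 15
stmt 1: y := z - y  -- replace 0 occurrence(s) of y with (z - y)
  => ( x - ( x + 3 ) ) == 15

Answer: ( x - ( x + 3 ) ) == 15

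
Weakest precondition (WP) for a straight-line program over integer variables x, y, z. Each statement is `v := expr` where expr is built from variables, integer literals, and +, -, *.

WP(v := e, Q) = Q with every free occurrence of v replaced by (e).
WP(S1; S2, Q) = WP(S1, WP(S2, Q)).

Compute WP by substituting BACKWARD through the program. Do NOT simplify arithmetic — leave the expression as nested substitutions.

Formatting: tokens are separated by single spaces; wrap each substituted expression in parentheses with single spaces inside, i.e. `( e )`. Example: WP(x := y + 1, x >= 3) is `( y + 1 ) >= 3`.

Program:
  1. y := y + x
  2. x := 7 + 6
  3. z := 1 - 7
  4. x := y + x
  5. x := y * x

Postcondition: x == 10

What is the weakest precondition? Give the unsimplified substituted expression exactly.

Answer: ( ( y + x ) * ( ( y + x ) + ( 7 + 6 ) ) ) == 10

Derivation:
post: x == 10
stmt 5: x := y * x  -- replace 1 occurrence(s) of x with (y * x)
  => ( y * x ) == 10
stmt 4: x := y + x  -- replace 1 occurrence(s) of x with (y + x)
  => ( y * ( y + x ) ) == 10
stmt 3: z := 1 - 7  -- replace 0 occurrence(s) of z with (1 - 7)
  => ( y * ( y + x ) ) == 10
stmt 2: x := 7 + 6  -- replace 1 occurrence(s) of x with (7 + 6)
  => ( y * ( y + ( 7 + 6 ) ) ) == 10
stmt 1: y := y + x  -- replace 2 occurrence(s) of y with (y + x)
  => ( ( y + x ) * ( ( y + x ) + ( 7 + 6 ) ) ) == 10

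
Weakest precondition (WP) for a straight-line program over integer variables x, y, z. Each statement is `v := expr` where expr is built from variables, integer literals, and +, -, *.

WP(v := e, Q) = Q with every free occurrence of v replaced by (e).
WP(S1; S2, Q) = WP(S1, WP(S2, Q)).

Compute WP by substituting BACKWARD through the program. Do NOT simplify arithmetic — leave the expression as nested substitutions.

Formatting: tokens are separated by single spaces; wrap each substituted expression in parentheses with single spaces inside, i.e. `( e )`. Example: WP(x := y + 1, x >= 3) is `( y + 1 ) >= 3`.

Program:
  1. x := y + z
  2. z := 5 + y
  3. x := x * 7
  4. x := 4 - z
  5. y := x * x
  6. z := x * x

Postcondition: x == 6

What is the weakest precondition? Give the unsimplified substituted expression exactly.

Answer: ( 4 - ( 5 + y ) ) == 6

Derivation:
post: x == 6
stmt 6: z := x * x  -- replace 0 occurrence(s) of z with (x * x)
  => x == 6
stmt 5: y := x * x  -- replace 0 occurrence(s) of y with (x * x)
  => x == 6
stmt 4: x := 4 - z  -- replace 1 occurrence(s) of x with (4 - z)
  => ( 4 - z ) == 6
stmt 3: x := x * 7  -- replace 0 occurrence(s) of x with (x * 7)
  => ( 4 - z ) == 6
stmt 2: z := 5 + y  -- replace 1 occurrence(s) of z with (5 + y)
  => ( 4 - ( 5 + y ) ) == 6
stmt 1: x := y + z  -- replace 0 occurrence(s) of x with (y + z)
  => ( 4 - ( 5 + y ) ) == 6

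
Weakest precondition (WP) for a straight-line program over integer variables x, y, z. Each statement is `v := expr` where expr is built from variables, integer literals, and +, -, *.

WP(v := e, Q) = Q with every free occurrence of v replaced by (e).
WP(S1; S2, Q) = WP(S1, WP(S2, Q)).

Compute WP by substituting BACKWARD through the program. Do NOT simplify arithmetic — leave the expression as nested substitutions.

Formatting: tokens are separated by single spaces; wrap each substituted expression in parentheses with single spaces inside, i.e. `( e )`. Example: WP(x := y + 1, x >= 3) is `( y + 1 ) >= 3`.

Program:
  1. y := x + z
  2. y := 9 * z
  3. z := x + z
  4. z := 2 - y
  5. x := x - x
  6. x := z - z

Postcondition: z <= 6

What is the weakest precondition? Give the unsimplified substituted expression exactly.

post: z <= 6
stmt 6: x := z - z  -- replace 0 occurrence(s) of x with (z - z)
  => z <= 6
stmt 5: x := x - x  -- replace 0 occurrence(s) of x with (x - x)
  => z <= 6
stmt 4: z := 2 - y  -- replace 1 occurrence(s) of z with (2 - y)
  => ( 2 - y ) <= 6
stmt 3: z := x + z  -- replace 0 occurrence(s) of z with (x + z)
  => ( 2 - y ) <= 6
stmt 2: y := 9 * z  -- replace 1 occurrence(s) of y with (9 * z)
  => ( 2 - ( 9 * z ) ) <= 6
stmt 1: y := x + z  -- replace 0 occurrence(s) of y with (x + z)
  => ( 2 - ( 9 * z ) ) <= 6

Answer: ( 2 - ( 9 * z ) ) <= 6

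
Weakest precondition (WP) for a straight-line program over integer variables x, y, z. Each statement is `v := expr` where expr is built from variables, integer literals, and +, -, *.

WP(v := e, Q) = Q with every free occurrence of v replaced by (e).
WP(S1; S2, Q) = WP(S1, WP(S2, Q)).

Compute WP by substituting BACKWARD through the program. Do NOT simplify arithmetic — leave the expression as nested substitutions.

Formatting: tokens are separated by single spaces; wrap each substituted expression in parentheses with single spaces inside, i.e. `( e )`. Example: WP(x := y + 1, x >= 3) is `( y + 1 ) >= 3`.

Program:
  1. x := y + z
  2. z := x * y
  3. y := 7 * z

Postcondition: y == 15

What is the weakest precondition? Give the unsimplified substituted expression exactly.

Answer: ( 7 * ( ( y + z ) * y ) ) == 15

Derivation:
post: y == 15
stmt 3: y := 7 * z  -- replace 1 occurrence(s) of y with (7 * z)
  => ( 7 * z ) == 15
stmt 2: z := x * y  -- replace 1 occurrence(s) of z with (x * y)
  => ( 7 * ( x * y ) ) == 15
stmt 1: x := y + z  -- replace 1 occurrence(s) of x with (y + z)
  => ( 7 * ( ( y + z ) * y ) ) == 15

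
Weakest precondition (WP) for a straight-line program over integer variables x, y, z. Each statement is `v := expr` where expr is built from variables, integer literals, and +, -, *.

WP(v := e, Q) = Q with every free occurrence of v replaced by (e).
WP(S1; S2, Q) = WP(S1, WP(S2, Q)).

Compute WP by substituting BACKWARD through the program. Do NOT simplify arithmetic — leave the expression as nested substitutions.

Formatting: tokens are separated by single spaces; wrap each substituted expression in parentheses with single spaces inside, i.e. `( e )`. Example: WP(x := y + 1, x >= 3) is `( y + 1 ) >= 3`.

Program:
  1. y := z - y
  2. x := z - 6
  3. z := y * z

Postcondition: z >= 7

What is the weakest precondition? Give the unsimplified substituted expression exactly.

post: z >= 7
stmt 3: z := y * z  -- replace 1 occurrence(s) of z with (y * z)
  => ( y * z ) >= 7
stmt 2: x := z - 6  -- replace 0 occurrence(s) of x with (z - 6)
  => ( y * z ) >= 7
stmt 1: y := z - y  -- replace 1 occurrence(s) of y with (z - y)
  => ( ( z - y ) * z ) >= 7

Answer: ( ( z - y ) * z ) >= 7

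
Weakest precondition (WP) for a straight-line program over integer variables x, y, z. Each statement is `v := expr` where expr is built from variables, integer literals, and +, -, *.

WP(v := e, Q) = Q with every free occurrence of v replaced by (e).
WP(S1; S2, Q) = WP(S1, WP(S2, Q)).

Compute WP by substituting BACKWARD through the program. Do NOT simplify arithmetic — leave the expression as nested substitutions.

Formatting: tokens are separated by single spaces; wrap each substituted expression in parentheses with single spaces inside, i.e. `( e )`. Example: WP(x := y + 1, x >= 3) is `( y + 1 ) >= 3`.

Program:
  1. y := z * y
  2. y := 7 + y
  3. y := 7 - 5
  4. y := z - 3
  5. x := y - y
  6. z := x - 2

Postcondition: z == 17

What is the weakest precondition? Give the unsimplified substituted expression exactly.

Answer: ( ( ( z - 3 ) - ( z - 3 ) ) - 2 ) == 17

Derivation:
post: z == 17
stmt 6: z := x - 2  -- replace 1 occurrence(s) of z with (x - 2)
  => ( x - 2 ) == 17
stmt 5: x := y - y  -- replace 1 occurrence(s) of x with (y - y)
  => ( ( y - y ) - 2 ) == 17
stmt 4: y := z - 3  -- replace 2 occurrence(s) of y with (z - 3)
  => ( ( ( z - 3 ) - ( z - 3 ) ) - 2 ) == 17
stmt 3: y := 7 - 5  -- replace 0 occurrence(s) of y with (7 - 5)
  => ( ( ( z - 3 ) - ( z - 3 ) ) - 2 ) == 17
stmt 2: y := 7 + y  -- replace 0 occurrence(s) of y with (7 + y)
  => ( ( ( z - 3 ) - ( z - 3 ) ) - 2 ) == 17
stmt 1: y := z * y  -- replace 0 occurrence(s) of y with (z * y)
  => ( ( ( z - 3 ) - ( z - 3 ) ) - 2 ) == 17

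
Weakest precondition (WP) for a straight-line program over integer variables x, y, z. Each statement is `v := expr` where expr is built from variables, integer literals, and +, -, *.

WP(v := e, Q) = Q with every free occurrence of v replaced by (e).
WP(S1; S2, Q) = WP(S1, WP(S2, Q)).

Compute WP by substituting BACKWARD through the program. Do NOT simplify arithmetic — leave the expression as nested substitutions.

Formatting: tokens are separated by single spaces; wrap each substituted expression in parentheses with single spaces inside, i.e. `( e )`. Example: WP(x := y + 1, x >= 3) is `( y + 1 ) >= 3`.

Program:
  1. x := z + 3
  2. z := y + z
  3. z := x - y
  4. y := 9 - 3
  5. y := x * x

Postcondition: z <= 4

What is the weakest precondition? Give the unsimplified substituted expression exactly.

Answer: ( ( z + 3 ) - y ) <= 4

Derivation:
post: z <= 4
stmt 5: y := x * x  -- replace 0 occurrence(s) of y with (x * x)
  => z <= 4
stmt 4: y := 9 - 3  -- replace 0 occurrence(s) of y with (9 - 3)
  => z <= 4
stmt 3: z := x - y  -- replace 1 occurrence(s) of z with (x - y)
  => ( x - y ) <= 4
stmt 2: z := y + z  -- replace 0 occurrence(s) of z with (y + z)
  => ( x - y ) <= 4
stmt 1: x := z + 3  -- replace 1 occurrence(s) of x with (z + 3)
  => ( ( z + 3 ) - y ) <= 4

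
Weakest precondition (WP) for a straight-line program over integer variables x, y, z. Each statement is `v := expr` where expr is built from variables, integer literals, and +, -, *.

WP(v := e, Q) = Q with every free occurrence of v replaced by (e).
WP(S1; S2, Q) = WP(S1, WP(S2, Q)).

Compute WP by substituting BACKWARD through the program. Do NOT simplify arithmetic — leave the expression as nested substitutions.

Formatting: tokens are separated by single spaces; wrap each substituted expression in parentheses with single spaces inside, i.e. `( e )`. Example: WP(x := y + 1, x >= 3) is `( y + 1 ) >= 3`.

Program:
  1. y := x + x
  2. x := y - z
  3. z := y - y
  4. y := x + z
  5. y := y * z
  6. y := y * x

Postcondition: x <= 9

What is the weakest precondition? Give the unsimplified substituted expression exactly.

Answer: ( ( x + x ) - z ) <= 9

Derivation:
post: x <= 9
stmt 6: y := y * x  -- replace 0 occurrence(s) of y with (y * x)
  => x <= 9
stmt 5: y := y * z  -- replace 0 occurrence(s) of y with (y * z)
  => x <= 9
stmt 4: y := x + z  -- replace 0 occurrence(s) of y with (x + z)
  => x <= 9
stmt 3: z := y - y  -- replace 0 occurrence(s) of z with (y - y)
  => x <= 9
stmt 2: x := y - z  -- replace 1 occurrence(s) of x with (y - z)
  => ( y - z ) <= 9
stmt 1: y := x + x  -- replace 1 occurrence(s) of y with (x + x)
  => ( ( x + x ) - z ) <= 9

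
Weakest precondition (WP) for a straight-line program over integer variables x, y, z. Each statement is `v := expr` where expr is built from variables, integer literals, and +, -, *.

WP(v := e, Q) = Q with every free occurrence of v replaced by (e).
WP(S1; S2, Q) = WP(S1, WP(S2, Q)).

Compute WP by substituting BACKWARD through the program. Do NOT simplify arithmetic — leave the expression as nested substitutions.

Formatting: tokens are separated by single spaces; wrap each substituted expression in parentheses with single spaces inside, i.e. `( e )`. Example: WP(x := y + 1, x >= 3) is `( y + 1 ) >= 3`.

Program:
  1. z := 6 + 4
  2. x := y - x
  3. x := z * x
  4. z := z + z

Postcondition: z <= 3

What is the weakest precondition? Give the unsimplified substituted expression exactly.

Answer: ( ( 6 + 4 ) + ( 6 + 4 ) ) <= 3

Derivation:
post: z <= 3
stmt 4: z := z + z  -- replace 1 occurrence(s) of z with (z + z)
  => ( z + z ) <= 3
stmt 3: x := z * x  -- replace 0 occurrence(s) of x with (z * x)
  => ( z + z ) <= 3
stmt 2: x := y - x  -- replace 0 occurrence(s) of x with (y - x)
  => ( z + z ) <= 3
stmt 1: z := 6 + 4  -- replace 2 occurrence(s) of z with (6 + 4)
  => ( ( 6 + 4 ) + ( 6 + 4 ) ) <= 3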